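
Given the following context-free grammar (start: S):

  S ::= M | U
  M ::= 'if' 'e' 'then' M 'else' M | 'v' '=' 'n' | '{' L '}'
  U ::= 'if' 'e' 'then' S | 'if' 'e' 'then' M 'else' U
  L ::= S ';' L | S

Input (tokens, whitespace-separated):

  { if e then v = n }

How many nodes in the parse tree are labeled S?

3

[S [M { [L [S [U if e then [S [M v = n]]]]] }]]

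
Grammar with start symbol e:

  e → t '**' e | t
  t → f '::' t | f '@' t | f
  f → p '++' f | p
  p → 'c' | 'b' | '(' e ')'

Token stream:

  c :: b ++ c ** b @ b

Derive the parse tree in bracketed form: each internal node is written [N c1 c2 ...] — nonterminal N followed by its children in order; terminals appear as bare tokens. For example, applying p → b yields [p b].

e
t ** e
f :: t ** e
p :: t ** e
c :: t ** e
c :: f ** e
c :: p ++ f ** e
c :: b ++ f ** e
c :: b ++ p ** e
c :: b ++ c ** e
c :: b ++ c ** t
c :: b ++ c ** f @ t
c :: b ++ c ** p @ t
c :: b ++ c ** b @ t
c :: b ++ c ** b @ f
c :: b ++ c ** b @ p
c :: b ++ c ** b @ b

[e [t [f [p c]] :: [t [f [p b] ++ [f [p c]]]]] ** [e [t [f [p b]] @ [t [f [p b]]]]]]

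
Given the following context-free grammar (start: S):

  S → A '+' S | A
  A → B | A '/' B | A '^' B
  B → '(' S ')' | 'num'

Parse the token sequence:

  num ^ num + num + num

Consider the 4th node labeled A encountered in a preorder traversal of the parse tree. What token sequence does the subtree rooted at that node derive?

[S [A [A [B num]] ^ [B num]] + [S [A [B num]] + [S [A [B num]]]]]

num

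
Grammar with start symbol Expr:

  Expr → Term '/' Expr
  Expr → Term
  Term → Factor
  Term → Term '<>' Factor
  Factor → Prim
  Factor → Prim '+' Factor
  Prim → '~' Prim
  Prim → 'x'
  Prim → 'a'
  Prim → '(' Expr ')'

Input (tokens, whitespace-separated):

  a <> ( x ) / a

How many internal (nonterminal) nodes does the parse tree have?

[Expr [Term [Term [Factor [Prim a]]] <> [Factor [Prim ( [Expr [Term [Factor [Prim x]]]] )]]] / [Expr [Term [Factor [Prim a]]]]]

15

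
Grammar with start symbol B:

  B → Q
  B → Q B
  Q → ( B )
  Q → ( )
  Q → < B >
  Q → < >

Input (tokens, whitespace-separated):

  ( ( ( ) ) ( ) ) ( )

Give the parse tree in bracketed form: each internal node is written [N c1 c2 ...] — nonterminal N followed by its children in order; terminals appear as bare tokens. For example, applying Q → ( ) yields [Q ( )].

B
Q B
( B ) B
( Q B ) B
( ( B ) B ) B
( ( Q ) B ) B
( ( ( ) ) B ) B
( ( ( ) ) Q ) B
( ( ( ) ) ( ) ) B
( ( ( ) ) ( ) ) Q
( ( ( ) ) ( ) ) ( )

[B [Q ( [B [Q ( [B [Q ( )]] )] [B [Q ( )]]] )] [B [Q ( )]]]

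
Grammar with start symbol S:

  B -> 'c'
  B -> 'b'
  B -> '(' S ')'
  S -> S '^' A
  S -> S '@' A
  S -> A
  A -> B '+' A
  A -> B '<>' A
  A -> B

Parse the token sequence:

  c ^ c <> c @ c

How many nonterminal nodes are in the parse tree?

[S [S [S [A [B c]]] ^ [A [B c] <> [A [B c]]]] @ [A [B c]]]

11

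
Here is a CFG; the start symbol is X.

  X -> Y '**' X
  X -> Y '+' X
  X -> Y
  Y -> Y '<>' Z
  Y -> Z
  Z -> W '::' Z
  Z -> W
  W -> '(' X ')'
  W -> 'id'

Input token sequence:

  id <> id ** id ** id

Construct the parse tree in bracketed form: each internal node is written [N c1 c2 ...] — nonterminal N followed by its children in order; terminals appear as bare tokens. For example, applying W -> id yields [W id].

X
Y ** X
Y <> Z ** X
Z <> Z ** X
W <> Z ** X
id <> Z ** X
id <> W ** X
id <> id ** X
id <> id ** Y ** X
id <> id ** Z ** X
id <> id ** W ** X
id <> id ** id ** X
id <> id ** id ** Y
id <> id ** id ** Z
id <> id ** id ** W
id <> id ** id ** id

[X [Y [Y [Z [W id]]] <> [Z [W id]]] ** [X [Y [Z [W id]]] ** [X [Y [Z [W id]]]]]]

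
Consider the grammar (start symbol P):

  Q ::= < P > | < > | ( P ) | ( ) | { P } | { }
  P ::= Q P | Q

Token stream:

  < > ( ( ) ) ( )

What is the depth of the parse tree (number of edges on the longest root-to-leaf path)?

5

[P [Q < >] [P [Q ( [P [Q ( )]] )] [P [Q ( )]]]]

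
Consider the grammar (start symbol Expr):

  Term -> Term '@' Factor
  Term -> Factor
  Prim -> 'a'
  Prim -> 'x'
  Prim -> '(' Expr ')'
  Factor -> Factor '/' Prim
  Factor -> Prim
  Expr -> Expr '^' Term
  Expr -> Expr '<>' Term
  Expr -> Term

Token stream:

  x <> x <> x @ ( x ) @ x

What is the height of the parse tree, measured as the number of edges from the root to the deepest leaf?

[Expr [Expr [Expr [Term [Factor [Prim x]]]] <> [Term [Factor [Prim x]]]] <> [Term [Term [Term [Factor [Prim x]]] @ [Factor [Prim ( [Expr [Term [Factor [Prim x]]]] )]]] @ [Factor [Prim x]]]]

9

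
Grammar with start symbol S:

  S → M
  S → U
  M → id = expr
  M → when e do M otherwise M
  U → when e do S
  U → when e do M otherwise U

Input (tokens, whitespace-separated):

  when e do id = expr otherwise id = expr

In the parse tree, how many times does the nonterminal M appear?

[S [M when e do [M id = expr] otherwise [M id = expr]]]

3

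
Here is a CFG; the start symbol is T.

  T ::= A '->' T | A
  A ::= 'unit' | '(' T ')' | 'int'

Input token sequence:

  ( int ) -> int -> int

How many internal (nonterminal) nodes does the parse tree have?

[T [A ( [T [A int]] )] -> [T [A int] -> [T [A int]]]]

8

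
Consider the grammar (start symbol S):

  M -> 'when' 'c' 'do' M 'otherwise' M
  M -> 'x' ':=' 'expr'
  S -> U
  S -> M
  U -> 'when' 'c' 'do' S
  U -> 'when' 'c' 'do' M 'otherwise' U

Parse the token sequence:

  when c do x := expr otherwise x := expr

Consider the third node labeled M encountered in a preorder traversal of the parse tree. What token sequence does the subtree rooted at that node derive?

[S [M when c do [M x := expr] otherwise [M x := expr]]]

x := expr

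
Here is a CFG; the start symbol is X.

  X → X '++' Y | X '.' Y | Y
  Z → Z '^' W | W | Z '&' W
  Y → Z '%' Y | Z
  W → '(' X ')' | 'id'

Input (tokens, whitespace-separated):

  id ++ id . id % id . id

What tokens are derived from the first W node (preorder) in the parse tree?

id

[X [X [X [X [Y [Z [W id]]]] ++ [Y [Z [W id]]]] . [Y [Z [W id]] % [Y [Z [W id]]]]] . [Y [Z [W id]]]]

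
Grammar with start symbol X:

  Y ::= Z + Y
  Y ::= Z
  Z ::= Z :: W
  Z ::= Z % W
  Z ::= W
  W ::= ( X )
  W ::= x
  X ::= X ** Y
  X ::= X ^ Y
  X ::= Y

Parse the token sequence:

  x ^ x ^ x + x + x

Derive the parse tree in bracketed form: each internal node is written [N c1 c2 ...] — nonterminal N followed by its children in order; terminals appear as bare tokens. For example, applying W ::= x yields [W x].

X
X ^ Y
X ^ Y ^ Y
Y ^ Y ^ Y
Z ^ Y ^ Y
W ^ Y ^ Y
x ^ Y ^ Y
x ^ Z ^ Y
x ^ W ^ Y
x ^ x ^ Y
x ^ x ^ Z + Y
x ^ x ^ W + Y
x ^ x ^ x + Y
x ^ x ^ x + Z + Y
x ^ x ^ x + W + Y
x ^ x ^ x + x + Y
x ^ x ^ x + x + Z
x ^ x ^ x + x + W
x ^ x ^ x + x + x

[X [X [X [Y [Z [W x]]]] ^ [Y [Z [W x]]]] ^ [Y [Z [W x]] + [Y [Z [W x]] + [Y [Z [W x]]]]]]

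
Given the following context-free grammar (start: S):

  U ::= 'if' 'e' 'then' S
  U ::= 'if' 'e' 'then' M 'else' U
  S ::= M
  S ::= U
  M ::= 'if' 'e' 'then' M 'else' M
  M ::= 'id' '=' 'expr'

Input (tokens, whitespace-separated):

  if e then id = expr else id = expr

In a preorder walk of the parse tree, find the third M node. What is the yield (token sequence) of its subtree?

id = expr

[S [M if e then [M id = expr] else [M id = expr]]]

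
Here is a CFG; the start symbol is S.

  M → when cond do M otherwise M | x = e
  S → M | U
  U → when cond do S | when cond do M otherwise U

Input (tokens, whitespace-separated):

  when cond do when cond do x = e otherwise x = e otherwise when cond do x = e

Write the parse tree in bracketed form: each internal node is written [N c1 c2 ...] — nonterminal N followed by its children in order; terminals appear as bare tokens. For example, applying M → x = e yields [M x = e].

[S [U when cond do [M when cond do [M x = e] otherwise [M x = e]] otherwise [U when cond do [S [M x = e]]]]]

S
U
when cond do M otherwise U
when cond do when cond do M otherwise M otherwise U
when cond do when cond do x = e otherwise M otherwise U
when cond do when cond do x = e otherwise x = e otherwise U
when cond do when cond do x = e otherwise x = e otherwise when cond do S
when cond do when cond do x = e otherwise x = e otherwise when cond do M
when cond do when cond do x = e otherwise x = e otherwise when cond do x = e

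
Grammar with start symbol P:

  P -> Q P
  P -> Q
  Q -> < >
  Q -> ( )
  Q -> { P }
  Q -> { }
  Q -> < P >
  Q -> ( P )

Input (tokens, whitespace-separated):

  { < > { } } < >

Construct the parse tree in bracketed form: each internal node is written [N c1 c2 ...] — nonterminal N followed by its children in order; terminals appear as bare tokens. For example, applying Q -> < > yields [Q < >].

[P [Q { [P [Q < >] [P [Q { }]]] }] [P [Q < >]]]

P
Q P
{ P } P
{ Q P } P
{ < > P } P
{ < > Q } P
{ < > { } } P
{ < > { } } Q
{ < > { } } < >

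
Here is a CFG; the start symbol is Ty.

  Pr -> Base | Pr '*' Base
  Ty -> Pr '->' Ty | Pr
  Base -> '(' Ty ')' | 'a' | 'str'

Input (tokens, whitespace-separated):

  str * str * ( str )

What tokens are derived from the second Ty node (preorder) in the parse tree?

str

[Ty [Pr [Pr [Pr [Base str]] * [Base str]] * [Base ( [Ty [Pr [Base str]]] )]]]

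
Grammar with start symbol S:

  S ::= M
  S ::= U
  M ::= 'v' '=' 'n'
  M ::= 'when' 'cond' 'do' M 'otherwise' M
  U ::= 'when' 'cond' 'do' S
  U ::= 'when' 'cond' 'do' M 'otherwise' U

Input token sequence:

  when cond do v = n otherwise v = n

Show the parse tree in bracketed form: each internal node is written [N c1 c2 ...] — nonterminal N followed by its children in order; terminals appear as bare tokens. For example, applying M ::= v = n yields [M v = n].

S
M
when cond do M otherwise M
when cond do v = n otherwise M
when cond do v = n otherwise v = n

[S [M when cond do [M v = n] otherwise [M v = n]]]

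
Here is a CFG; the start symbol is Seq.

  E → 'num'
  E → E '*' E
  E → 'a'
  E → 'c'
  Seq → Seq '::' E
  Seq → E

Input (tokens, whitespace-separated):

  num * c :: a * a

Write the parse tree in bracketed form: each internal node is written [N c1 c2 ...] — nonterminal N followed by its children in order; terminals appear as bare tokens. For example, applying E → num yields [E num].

[Seq [Seq [E [E num] * [E c]]] :: [E [E a] * [E a]]]

Seq
Seq :: E
E :: E
E * E :: E
num * E :: E
num * c :: E
num * c :: E * E
num * c :: a * E
num * c :: a * a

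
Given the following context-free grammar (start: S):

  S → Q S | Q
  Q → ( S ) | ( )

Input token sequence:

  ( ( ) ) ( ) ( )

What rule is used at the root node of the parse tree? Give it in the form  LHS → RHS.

S → Q S

[S [Q ( [S [Q ( )]] )] [S [Q ( )] [S [Q ( )]]]]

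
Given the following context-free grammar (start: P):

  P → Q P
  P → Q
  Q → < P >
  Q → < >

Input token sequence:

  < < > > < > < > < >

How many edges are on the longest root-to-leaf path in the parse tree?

[P [Q < [P [Q < >]] >] [P [Q < >] [P [Q < >] [P [Q < >]]]]]

5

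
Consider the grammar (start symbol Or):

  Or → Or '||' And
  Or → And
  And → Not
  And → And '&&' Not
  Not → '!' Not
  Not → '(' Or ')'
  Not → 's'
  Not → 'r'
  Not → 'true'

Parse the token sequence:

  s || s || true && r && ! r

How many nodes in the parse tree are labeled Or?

3

[Or [Or [Or [And [Not s]]] || [And [Not s]]] || [And [And [And [Not true]] && [Not r]] && [Not ! [Not r]]]]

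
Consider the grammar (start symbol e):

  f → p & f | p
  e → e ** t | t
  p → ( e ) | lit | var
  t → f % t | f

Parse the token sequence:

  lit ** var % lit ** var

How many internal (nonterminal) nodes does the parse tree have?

[e [e [e [t [f [p lit]]]] ** [t [f [p var]] % [t [f [p lit]]]]] ** [t [f [p var]]]]

15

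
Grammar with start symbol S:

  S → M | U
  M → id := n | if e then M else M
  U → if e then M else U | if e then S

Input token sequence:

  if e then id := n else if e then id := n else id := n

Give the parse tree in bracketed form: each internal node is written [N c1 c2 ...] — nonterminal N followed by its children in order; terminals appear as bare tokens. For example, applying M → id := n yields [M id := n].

S
M
if e then M else M
if e then id := n else M
if e then id := n else if e then M else M
if e then id := n else if e then id := n else M
if e then id := n else if e then id := n else id := n

[S [M if e then [M id := n] else [M if e then [M id := n] else [M id := n]]]]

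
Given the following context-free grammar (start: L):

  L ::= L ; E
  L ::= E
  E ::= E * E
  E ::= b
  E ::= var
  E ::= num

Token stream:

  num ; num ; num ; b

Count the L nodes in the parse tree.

4

[L [L [L [L [E num]] ; [E num]] ; [E num]] ; [E b]]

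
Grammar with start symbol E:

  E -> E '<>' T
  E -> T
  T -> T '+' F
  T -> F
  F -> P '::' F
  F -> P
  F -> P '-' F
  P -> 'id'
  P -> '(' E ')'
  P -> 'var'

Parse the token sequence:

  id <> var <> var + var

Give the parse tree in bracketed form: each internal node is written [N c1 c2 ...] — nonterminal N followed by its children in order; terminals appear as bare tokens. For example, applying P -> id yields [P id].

E
E <> T
E <> T <> T
T <> T <> T
F <> T <> T
P <> T <> T
id <> T <> T
id <> F <> T
id <> P <> T
id <> var <> T
id <> var <> T + F
id <> var <> F + F
id <> var <> P + F
id <> var <> var + F
id <> var <> var + P
id <> var <> var + var

[E [E [E [T [F [P id]]]] <> [T [F [P var]]]] <> [T [T [F [P var]]] + [F [P var]]]]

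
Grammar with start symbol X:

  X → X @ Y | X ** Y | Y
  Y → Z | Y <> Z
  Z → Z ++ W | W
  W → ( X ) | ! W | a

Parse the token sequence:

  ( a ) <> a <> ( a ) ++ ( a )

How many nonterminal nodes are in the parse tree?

24

[X [Y [Y [Y [Z [W ( [X [Y [Z [W a]]]] )]]] <> [Z [W a]]] <> [Z [Z [W ( [X [Y [Z [W a]]]] )]] ++ [W ( [X [Y [Z [W a]]]] )]]]]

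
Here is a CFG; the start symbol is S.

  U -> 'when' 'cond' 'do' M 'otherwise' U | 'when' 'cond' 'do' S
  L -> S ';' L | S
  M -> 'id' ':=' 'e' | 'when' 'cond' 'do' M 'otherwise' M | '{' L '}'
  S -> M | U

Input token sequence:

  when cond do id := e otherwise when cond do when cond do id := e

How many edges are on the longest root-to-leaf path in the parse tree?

7

[S [U when cond do [M id := e] otherwise [U when cond do [S [U when cond do [S [M id := e]]]]]]]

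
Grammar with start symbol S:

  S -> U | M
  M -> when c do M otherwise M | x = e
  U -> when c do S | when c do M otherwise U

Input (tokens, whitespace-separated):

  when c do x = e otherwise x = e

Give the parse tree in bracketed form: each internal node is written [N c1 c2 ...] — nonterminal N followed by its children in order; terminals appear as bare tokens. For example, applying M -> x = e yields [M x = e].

S
M
when c do M otherwise M
when c do x = e otherwise M
when c do x = e otherwise x = e

[S [M when c do [M x = e] otherwise [M x = e]]]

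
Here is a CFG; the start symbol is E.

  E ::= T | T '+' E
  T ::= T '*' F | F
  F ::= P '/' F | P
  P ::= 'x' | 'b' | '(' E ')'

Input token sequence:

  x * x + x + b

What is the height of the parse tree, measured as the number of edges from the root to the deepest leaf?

6

[E [T [T [F [P x]]] * [F [P x]]] + [E [T [F [P x]]] + [E [T [F [P b]]]]]]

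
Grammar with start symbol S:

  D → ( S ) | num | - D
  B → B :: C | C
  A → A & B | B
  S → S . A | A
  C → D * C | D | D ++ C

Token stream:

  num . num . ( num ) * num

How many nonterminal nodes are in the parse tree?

22

[S [S [S [A [B [C [D num]]]]] . [A [B [C [D num]]]]] . [A [B [C [D ( [S [A [B [C [D num]]]]] )] * [C [D num]]]]]]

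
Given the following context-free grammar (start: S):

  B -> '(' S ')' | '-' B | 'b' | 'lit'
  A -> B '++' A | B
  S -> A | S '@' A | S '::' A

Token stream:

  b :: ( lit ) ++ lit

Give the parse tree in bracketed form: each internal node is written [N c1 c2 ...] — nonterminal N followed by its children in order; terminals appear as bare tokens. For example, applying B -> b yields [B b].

[S [S [A [B b]]] :: [A [B ( [S [A [B lit]]] )] ++ [A [B lit]]]]

S
S :: A
A :: A
B :: A
b :: A
b :: B ++ A
b :: ( S ) ++ A
b :: ( A ) ++ A
b :: ( B ) ++ A
b :: ( lit ) ++ A
b :: ( lit ) ++ B
b :: ( lit ) ++ lit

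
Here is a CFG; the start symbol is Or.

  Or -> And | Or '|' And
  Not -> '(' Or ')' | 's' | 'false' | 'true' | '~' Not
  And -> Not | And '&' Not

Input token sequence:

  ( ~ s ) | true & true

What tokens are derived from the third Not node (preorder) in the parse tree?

s

[Or [Or [And [Not ( [Or [And [Not ~ [Not s]]]] )]]] | [And [And [Not true]] & [Not true]]]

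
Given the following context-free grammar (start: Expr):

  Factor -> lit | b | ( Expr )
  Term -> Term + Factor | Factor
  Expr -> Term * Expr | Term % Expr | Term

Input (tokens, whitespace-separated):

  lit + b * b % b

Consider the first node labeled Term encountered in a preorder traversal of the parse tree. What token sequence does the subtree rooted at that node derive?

lit + b

[Expr [Term [Term [Factor lit]] + [Factor b]] * [Expr [Term [Factor b]] % [Expr [Term [Factor b]]]]]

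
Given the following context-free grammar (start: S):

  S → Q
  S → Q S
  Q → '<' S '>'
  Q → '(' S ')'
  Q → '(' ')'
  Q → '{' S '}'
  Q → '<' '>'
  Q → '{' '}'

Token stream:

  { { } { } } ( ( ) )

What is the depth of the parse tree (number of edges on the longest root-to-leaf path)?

5

[S [Q { [S [Q { }] [S [Q { }]]] }] [S [Q ( [S [Q ( )]] )]]]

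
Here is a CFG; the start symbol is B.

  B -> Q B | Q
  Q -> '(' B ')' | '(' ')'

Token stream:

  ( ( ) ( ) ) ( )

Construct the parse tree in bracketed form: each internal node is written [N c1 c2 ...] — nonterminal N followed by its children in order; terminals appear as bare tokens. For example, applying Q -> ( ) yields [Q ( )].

B
Q B
( B ) B
( Q B ) B
( ( ) B ) B
( ( ) Q ) B
( ( ) ( ) ) B
( ( ) ( ) ) Q
( ( ) ( ) ) ( )

[B [Q ( [B [Q ( )] [B [Q ( )]]] )] [B [Q ( )]]]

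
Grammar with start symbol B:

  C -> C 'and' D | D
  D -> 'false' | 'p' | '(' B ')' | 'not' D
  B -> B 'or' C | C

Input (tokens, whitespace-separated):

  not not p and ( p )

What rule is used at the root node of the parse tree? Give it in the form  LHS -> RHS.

[B [C [C [D not [D not [D p]]]] and [D ( [B [C [D p]]] )]]]

B -> C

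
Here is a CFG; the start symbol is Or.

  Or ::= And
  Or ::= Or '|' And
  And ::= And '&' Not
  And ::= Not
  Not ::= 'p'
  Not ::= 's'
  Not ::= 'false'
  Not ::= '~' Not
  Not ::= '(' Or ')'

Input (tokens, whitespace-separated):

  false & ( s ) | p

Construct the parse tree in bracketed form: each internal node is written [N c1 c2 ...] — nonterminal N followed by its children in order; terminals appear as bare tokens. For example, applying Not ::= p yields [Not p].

[Or [Or [And [And [Not false]] & [Not ( [Or [And [Not s]]] )]]] | [And [Not p]]]

Or
Or | And
And | And
And & Not | And
Not & Not | And
false & Not | And
false & ( Or ) | And
false & ( And ) | And
false & ( Not ) | And
false & ( s ) | And
false & ( s ) | Not
false & ( s ) | p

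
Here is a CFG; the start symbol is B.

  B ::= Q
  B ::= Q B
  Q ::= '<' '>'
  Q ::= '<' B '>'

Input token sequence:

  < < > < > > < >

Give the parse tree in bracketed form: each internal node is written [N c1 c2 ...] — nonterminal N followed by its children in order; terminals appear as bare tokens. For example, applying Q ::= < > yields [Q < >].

B
Q B
< B > B
< Q B > B
< < > B > B
< < > Q > B
< < > < > > B
< < > < > > Q
< < > < > > < >

[B [Q < [B [Q < >] [B [Q < >]]] >] [B [Q < >]]]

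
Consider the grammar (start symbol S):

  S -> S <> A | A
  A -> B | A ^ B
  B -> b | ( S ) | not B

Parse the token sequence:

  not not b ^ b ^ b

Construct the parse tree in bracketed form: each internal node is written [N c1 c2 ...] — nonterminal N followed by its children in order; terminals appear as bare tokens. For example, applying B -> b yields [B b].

[S [A [A [A [B not [B not [B b]]]] ^ [B b]] ^ [B b]]]

S
A
A ^ B
A ^ B ^ B
B ^ B ^ B
not B ^ B ^ B
not not B ^ B ^ B
not not b ^ B ^ B
not not b ^ b ^ B
not not b ^ b ^ b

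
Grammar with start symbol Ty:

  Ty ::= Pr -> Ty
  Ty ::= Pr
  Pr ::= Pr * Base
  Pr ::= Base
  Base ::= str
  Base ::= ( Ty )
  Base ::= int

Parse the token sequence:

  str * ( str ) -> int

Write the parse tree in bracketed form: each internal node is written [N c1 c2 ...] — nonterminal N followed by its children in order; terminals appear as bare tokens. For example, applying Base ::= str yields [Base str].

Ty
Pr -> Ty
Pr * Base -> Ty
Base * Base -> Ty
str * Base -> Ty
str * ( Ty ) -> Ty
str * ( Pr ) -> Ty
str * ( Base ) -> Ty
str * ( str ) -> Ty
str * ( str ) -> Pr
str * ( str ) -> Base
str * ( str ) -> int

[Ty [Pr [Pr [Base str]] * [Base ( [Ty [Pr [Base str]]] )]] -> [Ty [Pr [Base int]]]]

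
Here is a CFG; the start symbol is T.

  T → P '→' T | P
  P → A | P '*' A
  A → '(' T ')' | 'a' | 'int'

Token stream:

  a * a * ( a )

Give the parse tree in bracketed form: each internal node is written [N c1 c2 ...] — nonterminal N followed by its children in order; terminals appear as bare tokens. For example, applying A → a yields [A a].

T
P
P * A
P * A * A
A * A * A
a * A * A
a * a * A
a * a * ( T )
a * a * ( P )
a * a * ( A )
a * a * ( a )

[T [P [P [P [A a]] * [A a]] * [A ( [T [P [A a]]] )]]]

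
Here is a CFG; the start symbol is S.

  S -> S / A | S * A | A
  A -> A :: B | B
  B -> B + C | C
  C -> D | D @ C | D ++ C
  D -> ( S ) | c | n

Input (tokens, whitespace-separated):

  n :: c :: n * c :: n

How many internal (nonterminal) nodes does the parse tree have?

[S [S [A [A [A [B [C [D n]]]] :: [B [C [D c]]]] :: [B [C [D n]]]]] * [A [A [B [C [D c]]]] :: [B [C [D n]]]]]

22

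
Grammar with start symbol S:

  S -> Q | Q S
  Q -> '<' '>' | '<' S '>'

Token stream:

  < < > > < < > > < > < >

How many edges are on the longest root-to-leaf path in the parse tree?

[S [Q < [S [Q < >]] >] [S [Q < [S [Q < >]] >] [S [Q < >] [S [Q < >]]]]]

5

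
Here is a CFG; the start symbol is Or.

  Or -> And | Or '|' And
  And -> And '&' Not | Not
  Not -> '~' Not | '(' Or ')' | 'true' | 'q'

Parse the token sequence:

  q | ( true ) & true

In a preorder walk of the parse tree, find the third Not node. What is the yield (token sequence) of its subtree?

true

[Or [Or [And [Not q]]] | [And [And [Not ( [Or [And [Not true]]] )]] & [Not true]]]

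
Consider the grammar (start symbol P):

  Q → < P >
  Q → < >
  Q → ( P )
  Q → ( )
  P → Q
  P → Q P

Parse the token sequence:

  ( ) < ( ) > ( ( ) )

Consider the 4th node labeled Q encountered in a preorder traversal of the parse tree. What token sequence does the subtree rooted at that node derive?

[P [Q ( )] [P [Q < [P [Q ( )]] >] [P [Q ( [P [Q ( )]] )]]]]

( ( ) )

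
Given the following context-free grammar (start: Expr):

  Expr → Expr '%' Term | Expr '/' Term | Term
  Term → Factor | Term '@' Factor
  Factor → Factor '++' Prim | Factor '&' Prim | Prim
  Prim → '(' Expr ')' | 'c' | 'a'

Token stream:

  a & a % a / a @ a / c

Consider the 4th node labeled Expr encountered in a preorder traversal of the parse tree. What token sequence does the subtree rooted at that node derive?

[Expr [Expr [Expr [Expr [Term [Factor [Factor [Prim a]] & [Prim a]]]] % [Term [Factor [Prim a]]]] / [Term [Term [Factor [Prim a]]] @ [Factor [Prim a]]]] / [Term [Factor [Prim c]]]]

a & a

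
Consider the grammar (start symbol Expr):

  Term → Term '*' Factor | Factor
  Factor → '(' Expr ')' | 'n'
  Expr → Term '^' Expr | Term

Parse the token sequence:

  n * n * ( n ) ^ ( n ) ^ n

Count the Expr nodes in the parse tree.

5

[Expr [Term [Term [Term [Factor n]] * [Factor n]] * [Factor ( [Expr [Term [Factor n]]] )]] ^ [Expr [Term [Factor ( [Expr [Term [Factor n]]] )]] ^ [Expr [Term [Factor n]]]]]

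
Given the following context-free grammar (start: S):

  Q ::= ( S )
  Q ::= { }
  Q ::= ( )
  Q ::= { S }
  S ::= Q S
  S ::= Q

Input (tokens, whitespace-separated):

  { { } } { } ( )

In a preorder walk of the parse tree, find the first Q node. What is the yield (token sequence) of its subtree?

[S [Q { [S [Q { }]] }] [S [Q { }] [S [Q ( )]]]]

{ { } }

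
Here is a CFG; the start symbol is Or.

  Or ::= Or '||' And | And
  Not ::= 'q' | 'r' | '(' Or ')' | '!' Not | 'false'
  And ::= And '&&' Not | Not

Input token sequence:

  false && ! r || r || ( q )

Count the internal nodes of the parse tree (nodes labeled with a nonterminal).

15

[Or [Or [Or [And [And [Not false]] && [Not ! [Not r]]]] || [And [Not r]]] || [And [Not ( [Or [And [Not q]]] )]]]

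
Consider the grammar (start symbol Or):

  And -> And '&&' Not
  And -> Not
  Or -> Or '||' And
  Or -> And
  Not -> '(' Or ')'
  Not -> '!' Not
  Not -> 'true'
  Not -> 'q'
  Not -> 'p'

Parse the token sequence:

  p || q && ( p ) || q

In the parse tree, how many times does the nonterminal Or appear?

[Or [Or [Or [And [Not p]]] || [And [And [Not q]] && [Not ( [Or [And [Not p]]] )]]] || [And [Not q]]]

4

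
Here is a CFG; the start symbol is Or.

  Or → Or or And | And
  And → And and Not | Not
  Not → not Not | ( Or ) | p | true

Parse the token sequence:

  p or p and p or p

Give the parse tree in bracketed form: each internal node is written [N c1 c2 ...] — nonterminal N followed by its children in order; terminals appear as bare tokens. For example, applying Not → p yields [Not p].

[Or [Or [Or [And [Not p]]] or [And [And [Not p]] and [Not p]]] or [And [Not p]]]

Or
Or or And
Or or And or And
And or And or And
Not or And or And
p or And or And
p or And and Not or And
p or Not and Not or And
p or p and Not or And
p or p and p or And
p or p and p or Not
p or p and p or p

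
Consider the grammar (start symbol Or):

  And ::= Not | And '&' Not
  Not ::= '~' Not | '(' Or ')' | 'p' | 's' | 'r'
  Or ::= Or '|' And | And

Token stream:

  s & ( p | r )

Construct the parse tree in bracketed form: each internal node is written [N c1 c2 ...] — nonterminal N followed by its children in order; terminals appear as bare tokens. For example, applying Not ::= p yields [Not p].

Or
And
And & Not
Not & Not
s & Not
s & ( Or )
s & ( Or | And )
s & ( And | And )
s & ( Not | And )
s & ( p | And )
s & ( p | Not )
s & ( p | r )

[Or [And [And [Not s]] & [Not ( [Or [Or [And [Not p]]] | [And [Not r]]] )]]]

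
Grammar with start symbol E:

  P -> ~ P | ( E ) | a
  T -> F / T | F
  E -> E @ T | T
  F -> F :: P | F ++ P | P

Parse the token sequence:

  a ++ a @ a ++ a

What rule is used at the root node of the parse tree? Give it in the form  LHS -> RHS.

E -> E @ T

[E [E [T [F [F [P a]] ++ [P a]]]] @ [T [F [F [P a]] ++ [P a]]]]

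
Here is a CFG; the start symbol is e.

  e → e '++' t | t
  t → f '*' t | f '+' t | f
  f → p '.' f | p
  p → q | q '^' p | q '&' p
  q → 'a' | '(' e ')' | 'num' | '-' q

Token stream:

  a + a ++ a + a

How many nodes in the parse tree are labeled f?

[e [e [t [f [p [q a]]] + [t [f [p [q a]]]]]] ++ [t [f [p [q a]]] + [t [f [p [q a]]]]]]

4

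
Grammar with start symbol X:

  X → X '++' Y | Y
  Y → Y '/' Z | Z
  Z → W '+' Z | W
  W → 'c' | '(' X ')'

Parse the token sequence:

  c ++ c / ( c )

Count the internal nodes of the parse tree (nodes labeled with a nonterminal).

15

[X [X [Y [Z [W c]]]] ++ [Y [Y [Z [W c]]] / [Z [W ( [X [Y [Z [W c]]]] )]]]]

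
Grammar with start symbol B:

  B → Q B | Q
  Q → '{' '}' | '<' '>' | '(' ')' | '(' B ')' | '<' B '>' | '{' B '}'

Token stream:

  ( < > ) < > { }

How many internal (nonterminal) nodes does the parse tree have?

[B [Q ( [B [Q < >]] )] [B [Q < >] [B [Q { }]]]]

8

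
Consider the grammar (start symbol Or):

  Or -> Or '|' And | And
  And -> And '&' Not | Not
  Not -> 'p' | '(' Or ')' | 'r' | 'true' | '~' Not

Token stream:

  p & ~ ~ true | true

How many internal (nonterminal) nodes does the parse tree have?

[Or [Or [And [And [Not p]] & [Not ~ [Not ~ [Not true]]]]] | [And [Not true]]]

10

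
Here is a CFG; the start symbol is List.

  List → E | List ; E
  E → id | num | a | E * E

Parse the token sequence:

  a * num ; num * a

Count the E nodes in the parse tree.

[List [List [E [E a] * [E num]]] ; [E [E num] * [E a]]]

6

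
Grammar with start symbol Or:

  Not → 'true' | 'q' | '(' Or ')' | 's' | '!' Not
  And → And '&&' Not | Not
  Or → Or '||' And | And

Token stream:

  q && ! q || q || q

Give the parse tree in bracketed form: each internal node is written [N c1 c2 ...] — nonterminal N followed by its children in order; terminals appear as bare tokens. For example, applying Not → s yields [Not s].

Or
Or || And
Or || And || And
And || And || And
And && Not || And || And
Not && Not || And || And
q && Not || And || And
q && ! Not || And || And
q && ! q || And || And
q && ! q || Not || And
q && ! q || q || And
q && ! q || q || Not
q && ! q || q || q

[Or [Or [Or [And [And [Not q]] && [Not ! [Not q]]]] || [And [Not q]]] || [And [Not q]]]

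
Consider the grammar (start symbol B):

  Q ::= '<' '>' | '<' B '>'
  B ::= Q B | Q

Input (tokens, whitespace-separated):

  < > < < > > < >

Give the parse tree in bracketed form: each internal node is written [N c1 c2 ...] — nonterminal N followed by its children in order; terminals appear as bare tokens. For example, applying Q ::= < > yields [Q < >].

B
Q B
< > B
< > Q B
< > < B > B
< > < Q > B
< > < < > > B
< > < < > > Q
< > < < > > < >

[B [Q < >] [B [Q < [B [Q < >]] >] [B [Q < >]]]]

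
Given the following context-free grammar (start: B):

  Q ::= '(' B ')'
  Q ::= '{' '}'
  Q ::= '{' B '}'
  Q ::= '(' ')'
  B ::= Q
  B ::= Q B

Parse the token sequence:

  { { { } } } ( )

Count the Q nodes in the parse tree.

4

[B [Q { [B [Q { [B [Q { }]] }]] }] [B [Q ( )]]]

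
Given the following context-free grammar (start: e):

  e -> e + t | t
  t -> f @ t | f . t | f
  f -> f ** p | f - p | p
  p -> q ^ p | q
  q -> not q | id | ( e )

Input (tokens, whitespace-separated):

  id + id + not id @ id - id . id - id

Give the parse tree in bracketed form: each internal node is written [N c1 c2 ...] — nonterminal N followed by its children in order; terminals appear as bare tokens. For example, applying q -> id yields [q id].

[e [e [e [t [f [p [q id]]]]] + [t [f [p [q id]]]]] + [t [f [p [q not [q id]]]] @ [t [f [f [p [q id]]] - [p [q id]]] . [t [f [f [p [q id]]] - [p [q id]]]]]]]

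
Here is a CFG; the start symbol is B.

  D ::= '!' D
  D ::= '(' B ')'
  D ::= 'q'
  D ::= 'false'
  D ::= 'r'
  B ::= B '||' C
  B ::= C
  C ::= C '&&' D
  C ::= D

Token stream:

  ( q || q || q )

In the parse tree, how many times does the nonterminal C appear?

[B [C [D ( [B [B [B [C [D q]]] || [C [D q]]] || [C [D q]]] )]]]

4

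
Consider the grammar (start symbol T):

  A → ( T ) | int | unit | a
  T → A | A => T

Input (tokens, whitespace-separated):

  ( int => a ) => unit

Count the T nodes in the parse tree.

[T [A ( [T [A int] => [T [A a]]] )] => [T [A unit]]]

4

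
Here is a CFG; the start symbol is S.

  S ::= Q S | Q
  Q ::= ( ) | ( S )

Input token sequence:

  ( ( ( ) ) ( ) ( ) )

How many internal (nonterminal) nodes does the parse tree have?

10

[S [Q ( [S [Q ( [S [Q ( )]] )] [S [Q ( )] [S [Q ( )]]]] )]]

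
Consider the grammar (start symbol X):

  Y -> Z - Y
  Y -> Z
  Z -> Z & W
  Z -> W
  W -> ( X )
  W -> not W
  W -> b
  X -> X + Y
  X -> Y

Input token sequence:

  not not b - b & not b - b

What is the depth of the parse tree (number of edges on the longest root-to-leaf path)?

6

[X [Y [Z [W not [W not [W b]]]] - [Y [Z [Z [W b]] & [W not [W b]]] - [Y [Z [W b]]]]]]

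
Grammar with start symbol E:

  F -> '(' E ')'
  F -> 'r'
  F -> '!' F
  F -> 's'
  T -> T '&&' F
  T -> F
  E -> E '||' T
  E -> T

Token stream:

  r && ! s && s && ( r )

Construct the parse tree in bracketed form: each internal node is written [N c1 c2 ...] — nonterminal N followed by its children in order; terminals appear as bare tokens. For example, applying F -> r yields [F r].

[E [T [T [T [T [F r]] && [F ! [F s]]] && [F s]] && [F ( [E [T [F r]]] )]]]

E
T
T && F
T && F && F
T && F && F && F
F && F && F && F
r && F && F && F
r && ! F && F && F
r && ! s && F && F
r && ! s && s && F
r && ! s && s && ( E )
r && ! s && s && ( T )
r && ! s && s && ( F )
r && ! s && s && ( r )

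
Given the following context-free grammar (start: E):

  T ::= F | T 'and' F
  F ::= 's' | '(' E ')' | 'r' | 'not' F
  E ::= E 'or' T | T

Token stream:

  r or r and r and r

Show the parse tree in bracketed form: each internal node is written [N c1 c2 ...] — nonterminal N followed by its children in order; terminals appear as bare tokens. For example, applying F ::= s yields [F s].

[E [E [T [F r]]] or [T [T [T [F r]] and [F r]] and [F r]]]

E
E or T
T or T
F or T
r or T
r or T and F
r or T and F and F
r or F and F and F
r or r and F and F
r or r and r and F
r or r and r and r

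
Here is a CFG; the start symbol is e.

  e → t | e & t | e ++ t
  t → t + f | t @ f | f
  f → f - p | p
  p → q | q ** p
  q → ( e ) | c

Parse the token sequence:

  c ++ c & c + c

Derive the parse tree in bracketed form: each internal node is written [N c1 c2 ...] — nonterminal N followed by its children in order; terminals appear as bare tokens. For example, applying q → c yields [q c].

[e [e [e [t [f [p [q c]]]]] ++ [t [f [p [q c]]]]] & [t [t [f [p [q c]]]] + [f [p [q c]]]]]

e
e & t
e ++ t & t
t ++ t & t
f ++ t & t
p ++ t & t
q ++ t & t
c ++ t & t
c ++ f & t
c ++ p & t
c ++ q & t
c ++ c & t
c ++ c & t + f
c ++ c & f + f
c ++ c & p + f
c ++ c & q + f
c ++ c & c + f
c ++ c & c + p
c ++ c & c + q
c ++ c & c + c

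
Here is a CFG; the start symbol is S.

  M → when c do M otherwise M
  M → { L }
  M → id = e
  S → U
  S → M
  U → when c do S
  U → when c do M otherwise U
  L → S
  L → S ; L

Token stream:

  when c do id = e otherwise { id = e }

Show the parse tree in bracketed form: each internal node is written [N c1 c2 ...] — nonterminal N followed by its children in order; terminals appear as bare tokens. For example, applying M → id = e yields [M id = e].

S
M
when c do M otherwise M
when c do id = e otherwise M
when c do id = e otherwise { L }
when c do id = e otherwise { S }
when c do id = e otherwise { M }
when c do id = e otherwise { id = e }

[S [M when c do [M id = e] otherwise [M { [L [S [M id = e]]] }]]]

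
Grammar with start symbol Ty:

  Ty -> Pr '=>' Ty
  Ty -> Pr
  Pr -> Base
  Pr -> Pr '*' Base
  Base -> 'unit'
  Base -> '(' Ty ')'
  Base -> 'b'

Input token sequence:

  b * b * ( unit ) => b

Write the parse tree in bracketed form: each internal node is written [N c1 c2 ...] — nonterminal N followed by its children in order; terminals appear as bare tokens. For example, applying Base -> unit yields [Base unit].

[Ty [Pr [Pr [Pr [Base b]] * [Base b]] * [Base ( [Ty [Pr [Base unit]]] )]] => [Ty [Pr [Base b]]]]

Ty
Pr => Ty
Pr * Base => Ty
Pr * Base * Base => Ty
Base * Base * Base => Ty
b * Base * Base => Ty
b * b * Base => Ty
b * b * ( Ty ) => Ty
b * b * ( Pr ) => Ty
b * b * ( Base ) => Ty
b * b * ( unit ) => Ty
b * b * ( unit ) => Pr
b * b * ( unit ) => Base
b * b * ( unit ) => b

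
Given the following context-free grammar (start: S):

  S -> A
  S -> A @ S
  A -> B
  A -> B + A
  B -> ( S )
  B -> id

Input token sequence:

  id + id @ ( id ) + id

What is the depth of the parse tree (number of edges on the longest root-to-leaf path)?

7

[S [A [B id] + [A [B id]]] @ [S [A [B ( [S [A [B id]]] )] + [A [B id]]]]]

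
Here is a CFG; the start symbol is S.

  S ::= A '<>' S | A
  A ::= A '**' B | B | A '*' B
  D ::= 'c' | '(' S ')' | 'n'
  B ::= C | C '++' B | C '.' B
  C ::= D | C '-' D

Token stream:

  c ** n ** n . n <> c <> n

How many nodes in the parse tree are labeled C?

6

[S [A [A [A [B [C [D c]]]] ** [B [C [D n]]]] ** [B [C [D n]] . [B [C [D n]]]]] <> [S [A [B [C [D c]]]] <> [S [A [B [C [D n]]]]]]]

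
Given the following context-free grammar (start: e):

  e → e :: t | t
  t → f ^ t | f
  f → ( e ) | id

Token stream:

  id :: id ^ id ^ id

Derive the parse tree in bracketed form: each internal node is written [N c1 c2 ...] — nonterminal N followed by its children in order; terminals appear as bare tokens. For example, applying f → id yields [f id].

[e [e [t [f id]]] :: [t [f id] ^ [t [f id] ^ [t [f id]]]]]

e
e :: t
t :: t
f :: t
id :: t
id :: f ^ t
id :: id ^ t
id :: id ^ f ^ t
id :: id ^ id ^ t
id :: id ^ id ^ f
id :: id ^ id ^ id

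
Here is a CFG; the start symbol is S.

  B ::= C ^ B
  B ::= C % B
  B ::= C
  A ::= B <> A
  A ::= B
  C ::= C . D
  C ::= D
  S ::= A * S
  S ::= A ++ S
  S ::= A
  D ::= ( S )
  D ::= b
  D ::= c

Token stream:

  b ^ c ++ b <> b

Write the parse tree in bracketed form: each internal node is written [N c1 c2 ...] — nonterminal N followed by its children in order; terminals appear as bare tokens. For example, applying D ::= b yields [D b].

S
A ++ S
B ++ S
C ^ B ++ S
D ^ B ++ S
b ^ B ++ S
b ^ C ++ S
b ^ D ++ S
b ^ c ++ S
b ^ c ++ A
b ^ c ++ B <> A
b ^ c ++ C <> A
b ^ c ++ D <> A
b ^ c ++ b <> A
b ^ c ++ b <> B
b ^ c ++ b <> C
b ^ c ++ b <> D
b ^ c ++ b <> b

[S [A [B [C [D b]] ^ [B [C [D c]]]]] ++ [S [A [B [C [D b]]] <> [A [B [C [D b]]]]]]]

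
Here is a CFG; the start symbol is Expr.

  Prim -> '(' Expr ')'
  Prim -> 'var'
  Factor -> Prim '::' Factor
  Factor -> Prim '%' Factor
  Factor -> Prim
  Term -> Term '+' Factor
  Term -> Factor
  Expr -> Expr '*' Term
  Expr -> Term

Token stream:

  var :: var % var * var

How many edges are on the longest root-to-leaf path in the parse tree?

7

[Expr [Expr [Term [Factor [Prim var] :: [Factor [Prim var] % [Factor [Prim var]]]]]] * [Term [Factor [Prim var]]]]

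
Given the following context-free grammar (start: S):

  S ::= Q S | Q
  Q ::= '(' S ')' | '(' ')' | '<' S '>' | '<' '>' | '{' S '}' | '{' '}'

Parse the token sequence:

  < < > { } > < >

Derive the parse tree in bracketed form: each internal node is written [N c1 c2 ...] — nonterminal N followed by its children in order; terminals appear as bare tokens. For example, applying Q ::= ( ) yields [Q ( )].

S
Q S
< S > S
< Q S > S
< < > S > S
< < > Q > S
< < > { } > S
< < > { } > Q
< < > { } > < >

[S [Q < [S [Q < >] [S [Q { }]]] >] [S [Q < >]]]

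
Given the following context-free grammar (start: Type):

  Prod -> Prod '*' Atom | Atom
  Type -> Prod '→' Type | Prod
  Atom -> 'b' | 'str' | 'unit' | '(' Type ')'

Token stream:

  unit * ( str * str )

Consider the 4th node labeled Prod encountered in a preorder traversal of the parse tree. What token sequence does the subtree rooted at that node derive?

str

[Type [Prod [Prod [Atom unit]] * [Atom ( [Type [Prod [Prod [Atom str]] * [Atom str]]] )]]]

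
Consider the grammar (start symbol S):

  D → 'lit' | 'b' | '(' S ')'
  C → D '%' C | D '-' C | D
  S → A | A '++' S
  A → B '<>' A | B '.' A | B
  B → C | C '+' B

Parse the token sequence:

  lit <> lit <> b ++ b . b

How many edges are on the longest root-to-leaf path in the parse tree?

7

[S [A [B [C [D lit]]] <> [A [B [C [D lit]]] <> [A [B [C [D b]]]]]] ++ [S [A [B [C [D b]]] . [A [B [C [D b]]]]]]]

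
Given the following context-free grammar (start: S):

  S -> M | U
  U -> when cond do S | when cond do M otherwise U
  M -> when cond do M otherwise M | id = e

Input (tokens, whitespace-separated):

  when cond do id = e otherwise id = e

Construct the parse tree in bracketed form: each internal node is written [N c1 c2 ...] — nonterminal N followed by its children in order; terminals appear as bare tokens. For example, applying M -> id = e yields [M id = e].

[S [M when cond do [M id = e] otherwise [M id = e]]]

S
M
when cond do M otherwise M
when cond do id = e otherwise M
when cond do id = e otherwise id = e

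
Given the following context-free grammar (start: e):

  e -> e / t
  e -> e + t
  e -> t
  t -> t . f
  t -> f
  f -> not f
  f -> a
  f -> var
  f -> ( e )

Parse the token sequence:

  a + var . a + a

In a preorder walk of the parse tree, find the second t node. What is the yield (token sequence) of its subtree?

var . a

[e [e [e [t [f a]]] + [t [t [f var]] . [f a]]] + [t [f a]]]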